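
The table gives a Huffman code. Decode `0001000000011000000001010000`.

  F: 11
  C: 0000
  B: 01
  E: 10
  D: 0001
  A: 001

Read left to right; each codeword is recognised as soon as it completes (prefix code):
  0001→D | 0000→C | 0001→D | 10→E | 0000→C | 0001→D | 01→B | 0000→C
Decoded message: DCDECDBC

DCDECDBC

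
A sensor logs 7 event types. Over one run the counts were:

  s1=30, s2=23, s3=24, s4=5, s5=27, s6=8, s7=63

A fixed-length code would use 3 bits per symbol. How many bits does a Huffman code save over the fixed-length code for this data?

Fixed-length: 3 bits × 180 symbols = 540 bits.
Huffman merges:
s4(5) + s6(8) → 13
13 + s2(23) → 36
s3(24) + s5(27) → 51
s1(30) + 36 → 66
51 + s7(63) → 114
66 + 114 → 180
Huffman total = 13 + 36 + 51 + 66 + 114 + 180 = 460 bits.
Saving = 540 − 460 = 80 bits.

80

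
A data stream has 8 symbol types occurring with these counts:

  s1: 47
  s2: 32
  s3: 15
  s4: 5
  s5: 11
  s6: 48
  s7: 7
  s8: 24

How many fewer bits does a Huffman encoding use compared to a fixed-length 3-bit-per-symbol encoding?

60

Fixed-length: 3 bits × 189 symbols = 567 bits.
Huffman merges:
combine s4(5), s7(7) → 12
combine s5(11), 12 → 23
combine s3(15), 23 → 38
combine s8(24), s2(32) → 56
combine 38, s1(47) → 85
combine s6(48), 56 → 104
combine 85, 104 → 189
Huffman total = 12 + 23 + 38 + 56 + 85 + 104 + 189 = 507 bits.
Saving = 567 − 507 = 60 bits.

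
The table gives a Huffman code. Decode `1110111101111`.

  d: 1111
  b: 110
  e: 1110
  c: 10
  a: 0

Read left to right; each codeword is recognised as soon as it completes (prefix code):
  1110→e | 1111→d | 0→a | 1111→d
Decoded message: edad

edad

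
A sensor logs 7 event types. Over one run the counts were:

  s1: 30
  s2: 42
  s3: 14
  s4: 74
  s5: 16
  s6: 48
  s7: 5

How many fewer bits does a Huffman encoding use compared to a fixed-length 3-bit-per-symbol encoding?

Fixed-length: 3 bits × 229 symbols = 687 bits.
Huffman merges:
combine s7(5), s3(14) → 19
combine s5(16), 19 → 35
combine s1(30), 35 → 65
combine s2(42), s6(48) → 90
combine 65, s4(74) → 139
combine 90, 139 → 229
Huffman total = 19 + 35 + 65 + 90 + 139 + 229 = 577 bits.
Saving = 687 − 577 = 110 bits.

110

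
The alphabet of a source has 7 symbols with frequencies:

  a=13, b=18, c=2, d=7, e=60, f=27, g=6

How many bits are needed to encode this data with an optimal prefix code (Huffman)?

Merge the two smallest weights repeatedly:
combine c(2), g(6) → 8
combine d(7), 8 → 15
combine a(13), 15 → 28
combine b(18), f(27) → 45
combine 28, 45 → 73
combine e(60), 73 → 133
Each symbol's bit-cost is frequency × depth; summing gives 302 bits (equivalently 8 + 15 + 28 + 45 + 73 + 133).

302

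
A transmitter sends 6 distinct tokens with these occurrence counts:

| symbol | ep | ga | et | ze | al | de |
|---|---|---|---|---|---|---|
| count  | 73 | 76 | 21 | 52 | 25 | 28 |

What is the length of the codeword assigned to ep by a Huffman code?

Build the tree from the bottom:
combine et(21), al(25) → 46
combine de(28), 46 → 74
combine ze(52), ep(73) → 125
combine 74, ga(76) → 150
combine 125, 150 → 275
The subtree containing ep is merged 2 times, so code length = 2.

2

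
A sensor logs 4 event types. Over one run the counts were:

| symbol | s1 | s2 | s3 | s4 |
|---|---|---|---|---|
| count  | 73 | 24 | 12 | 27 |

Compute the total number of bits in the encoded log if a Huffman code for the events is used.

235

Build the Huffman tree bottom-up:
merge s3(12) and s2(24): 36
merge s4(27) and 36: 63
merge 63 and s1(73): 136
Total encoded bits = sum of merged weights = 36 + 63 + 136 = 235.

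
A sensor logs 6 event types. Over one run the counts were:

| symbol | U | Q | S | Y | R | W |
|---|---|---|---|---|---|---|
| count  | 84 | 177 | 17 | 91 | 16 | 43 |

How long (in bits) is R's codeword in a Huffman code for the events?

5

Repeatedly merge the two smallest:
merge R(16) and S(17): 33
merge 33 and W(43): 76
merge 76 and U(84): 160
merge Y(91) and 160: 251
merge Q(177) and 251: 428
R sits 5 levels below the root, so its codeword is 5 bits.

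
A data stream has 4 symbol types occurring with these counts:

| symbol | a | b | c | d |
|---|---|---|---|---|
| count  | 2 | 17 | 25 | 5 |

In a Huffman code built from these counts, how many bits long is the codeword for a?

Build the tree from the bottom:
a(2) + d(5) → 7
7 + b(17) → 24
24 + c(25) → 49
a sits 3 levels below the root, so its codeword is 3 bits.

3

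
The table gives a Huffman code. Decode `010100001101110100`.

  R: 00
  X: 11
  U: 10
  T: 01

TTRRXTXTR

Read left to right; each codeword is recognised as soon as it completes (prefix code):
  01→T | 01→T | 00→R | 00→R | 11→X | 01→T | 11→X | 01→T | 00→R
Decoded message: TTRRXTXTR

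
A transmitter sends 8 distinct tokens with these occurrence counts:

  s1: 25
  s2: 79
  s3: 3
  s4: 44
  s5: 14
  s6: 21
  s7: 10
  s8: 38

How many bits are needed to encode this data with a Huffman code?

619

Build the Huffman tree bottom-up:
merge s3(3) and s7(10): 13
merge 13 and s5(14): 27
merge s6(21) and s1(25): 46
merge 27 and s8(38): 65
merge s4(44) and 46: 90
merge 65 and s2(79): 144
merge 90 and 144: 234
Each symbol's bit-cost is frequency × depth; summing gives 619 bits (equivalently 13 + 27 + 46 + 65 + 90 + 144 + 234).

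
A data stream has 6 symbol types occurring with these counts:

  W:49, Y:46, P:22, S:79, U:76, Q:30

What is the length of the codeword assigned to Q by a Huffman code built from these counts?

Repeatedly merge the two smallest:
merge P(22) and Q(30): 52
merge Y(46) and W(49): 95
merge 52 and U(76): 128
merge S(79) and 95: 174
merge 128 and 174: 302
The subtree containing Q is merged 3 times, so code length = 3.

3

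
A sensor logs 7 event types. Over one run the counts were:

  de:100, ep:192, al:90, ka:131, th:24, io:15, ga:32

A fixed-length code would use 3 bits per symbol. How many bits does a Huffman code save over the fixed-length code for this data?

313

Fixed-length: 3 bits × 584 symbols = 1752 bits.
Huffman merges:
io(15) + th(24) → 39
ga(32) + 39 → 71
71 + al(90) → 161
de(100) + ka(131) → 231
161 + ep(192) → 353
231 + 353 → 584
Huffman total = 39 + 71 + 161 + 231 + 353 + 584 = 1439 bits.
Saving = 1752 − 1439 = 313 bits.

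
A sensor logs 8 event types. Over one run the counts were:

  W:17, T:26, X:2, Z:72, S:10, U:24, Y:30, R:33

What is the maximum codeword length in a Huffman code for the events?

Merge the two lowest-weight nodes at each step:
combine X(2), S(10) → 12
combine 12, W(17) → 29
combine U(24), T(26) → 50
combine 29, Y(30) → 59
combine R(33), 50 → 83
combine 59, Z(72) → 131
combine 83, 131 → 214
The rarest symbols sit at the bottom; the longest codeword is 5 bits.

5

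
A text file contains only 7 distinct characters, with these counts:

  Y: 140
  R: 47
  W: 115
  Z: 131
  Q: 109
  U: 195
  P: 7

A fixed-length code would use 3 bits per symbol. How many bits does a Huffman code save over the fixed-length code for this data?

Fixed-length: 3 bits × 744 symbols = 2232 bits.
Huffman merges:
combine P(7), R(47) → 54
combine 54, Q(109) → 163
combine W(115), Z(131) → 246
combine Y(140), 163 → 303
combine U(195), 246 → 441
combine 303, 441 → 744
Huffman total = 54 + 163 + 246 + 303 + 441 + 744 = 1951 bits.
Saving = 2232 − 1951 = 281 bits.

281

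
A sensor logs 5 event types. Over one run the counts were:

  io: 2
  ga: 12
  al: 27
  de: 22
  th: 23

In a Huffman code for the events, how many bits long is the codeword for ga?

3

Repeatedly merge the two smallest:
combine io(2), ga(12) → 14
combine 14, de(22) → 36
combine th(23), al(27) → 50
combine 36, 50 → 86
ga sits 3 levels below the root, so its codeword is 3 bits.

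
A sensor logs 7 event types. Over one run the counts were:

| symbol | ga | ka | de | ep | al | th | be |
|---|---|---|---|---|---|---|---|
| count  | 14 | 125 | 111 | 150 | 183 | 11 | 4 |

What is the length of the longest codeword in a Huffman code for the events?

5

Merge the two lowest-weight nodes at each step:
combine be(4), th(11) → 15
combine ga(14), 15 → 29
combine 29, de(111) → 140
combine ka(125), 140 → 265
combine ep(150), al(183) → 333
combine 265, 333 → 598
The rarest symbols sit at the bottom; the longest codeword is 5 bits.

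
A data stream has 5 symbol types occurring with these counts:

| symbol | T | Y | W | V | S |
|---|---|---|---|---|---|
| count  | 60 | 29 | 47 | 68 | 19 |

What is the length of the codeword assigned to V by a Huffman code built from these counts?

2

Build the tree from the bottom:
combine S(19), Y(29) → 48
combine W(47), 48 → 95
combine T(60), V(68) → 128
combine 95, 128 → 223
V sits 2 levels below the root, so its codeword is 2 bits.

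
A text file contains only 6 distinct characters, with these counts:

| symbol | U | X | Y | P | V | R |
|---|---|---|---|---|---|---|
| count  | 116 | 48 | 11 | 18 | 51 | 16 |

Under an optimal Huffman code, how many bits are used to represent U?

Repeatedly merge the two smallest:
merge Y(11) and R(16): 27
merge P(18) and 27: 45
merge 45 and X(48): 93
merge V(51) and 93: 144
merge U(116) and 144: 260
U is a child of the root — depth 1, so its codeword is a single bit.

1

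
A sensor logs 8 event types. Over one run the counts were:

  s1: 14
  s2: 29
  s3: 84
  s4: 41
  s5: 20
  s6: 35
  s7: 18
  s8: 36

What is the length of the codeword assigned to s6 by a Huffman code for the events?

3

Repeatedly merge the two smallest:
merge s1(14) and s7(18): 32
merge s5(20) and s2(29): 49
merge 32 and s6(35): 67
merge s8(36) and s4(41): 77
merge 49 and 67: 116
merge 77 and s3(84): 161
merge 116 and 161: 277
The subtree containing s6 is merged 3 times, so code length = 3.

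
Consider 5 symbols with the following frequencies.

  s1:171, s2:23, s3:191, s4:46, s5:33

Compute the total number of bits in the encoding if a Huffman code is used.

895

Merge the two smallest weights repeatedly:
combine s2(23), s5(33) → 56
combine s4(46), 56 → 102
combine 102, s1(171) → 273
combine s3(191), 273 → 464
Each symbol's bit-cost is frequency × depth; summing gives 895 bits (equivalently 56 + 102 + 273 + 464).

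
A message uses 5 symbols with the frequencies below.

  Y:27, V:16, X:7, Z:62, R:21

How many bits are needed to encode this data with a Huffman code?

Build the Huffman tree bottom-up:
X(7) + V(16) → 23
R(21) + 23 → 44
Y(27) + 44 → 71
Z(62) + 71 → 133
Total encoded bits = sum of merged weights = 23 + 44 + 71 + 133 = 271.

271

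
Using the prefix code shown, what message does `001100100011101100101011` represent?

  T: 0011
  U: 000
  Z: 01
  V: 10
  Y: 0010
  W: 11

Read left to right; each codeword is recognised as soon as it completes (prefix code):
  0011→T | 0010→Y | 0011→T | 10→V | 11→W | 0010→Y | 10→V | 11→W
Decoded message: TYTVWYVW

TYTVWYVW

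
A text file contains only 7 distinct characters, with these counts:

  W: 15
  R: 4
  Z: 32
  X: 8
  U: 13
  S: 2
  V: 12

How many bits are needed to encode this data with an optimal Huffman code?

Greedily combine the two least-frequent nodes:
merge S(2) and R(4): 6
merge 6 and X(8): 14
merge V(12) and U(13): 25
merge 14 and W(15): 29
merge 25 and 29: 54
merge Z(32) and 54: 86
Total encoded bits = sum of merged weights = 6 + 14 + 25 + 29 + 54 + 86 = 214.

214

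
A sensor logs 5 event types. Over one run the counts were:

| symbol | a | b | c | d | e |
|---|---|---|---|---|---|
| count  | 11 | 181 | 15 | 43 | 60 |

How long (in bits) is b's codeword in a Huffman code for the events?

Repeatedly merge the two smallest:
combine a(11), c(15) → 26
combine 26, d(43) → 69
combine e(60), 69 → 129
combine 129, b(181) → 310
b sits one level below the root: a 1-bit codeword.

1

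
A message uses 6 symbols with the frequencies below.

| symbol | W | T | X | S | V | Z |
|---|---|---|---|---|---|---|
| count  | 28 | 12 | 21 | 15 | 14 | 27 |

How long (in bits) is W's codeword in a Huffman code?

2

Repeatedly merge the two smallest:
merge T(12) and V(14): 26
merge S(15) and X(21): 36
merge 26 and Z(27): 53
merge W(28) and 36: 64
merge 53 and 64: 117
W sits 2 levels below the root, so its codeword is 2 bits.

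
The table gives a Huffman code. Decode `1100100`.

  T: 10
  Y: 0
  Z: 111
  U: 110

Read left to right; each codeword is recognised as soon as it completes (prefix code):
  110→U | 0→Y | 10→T | 0→Y
Decoded message: UYTY

UYTY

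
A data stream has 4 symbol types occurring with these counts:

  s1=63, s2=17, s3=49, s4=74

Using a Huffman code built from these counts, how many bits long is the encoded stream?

Merge the two smallest weights repeatedly:
merge s2(17) and s3(49): 66
merge s1(63) and 66: 129
merge s4(74) and 129: 203
Total encoded bits = sum of merged weights = 66 + 129 + 203 = 398.

398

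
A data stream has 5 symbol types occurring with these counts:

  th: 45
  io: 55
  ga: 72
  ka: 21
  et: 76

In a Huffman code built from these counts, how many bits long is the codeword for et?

2

Build the tree from the bottom:
merge ka(21) and th(45): 66
merge io(55) and 66: 121
merge ga(72) and et(76): 148
merge 121 and 148: 269
et sits 2 levels below the root, so its codeword is 2 bits.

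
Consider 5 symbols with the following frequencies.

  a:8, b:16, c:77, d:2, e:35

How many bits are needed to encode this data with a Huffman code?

Build the Huffman tree bottom-up:
combine d(2), a(8) → 10
combine 10, b(16) → 26
combine 26, e(35) → 61
combine 61, c(77) → 138
Total encoded bits = sum of merged weights = 10 + 26 + 61 + 138 = 235.

235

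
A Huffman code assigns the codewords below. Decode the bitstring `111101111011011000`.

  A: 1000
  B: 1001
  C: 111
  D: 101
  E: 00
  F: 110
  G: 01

Read left to right; each codeword is recognised as soon as it completes (prefix code):
  111→C | 101→D | 111→C | 01→G | 101→D | 1000→A
Decoded message: CDCGDA

CDCGDA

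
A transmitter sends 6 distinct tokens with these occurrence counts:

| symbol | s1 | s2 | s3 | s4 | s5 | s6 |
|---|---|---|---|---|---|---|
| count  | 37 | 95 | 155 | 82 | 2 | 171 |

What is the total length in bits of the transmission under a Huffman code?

Merge the two smallest weights repeatedly:
merge s5(2) and s1(37): 39
merge 39 and s4(82): 121
merge s2(95) and 121: 216
merge s3(155) and s6(171): 326
merge 216 and 326: 542
Each symbol's bit-cost is frequency × depth; summing gives 1244 bits (equivalently 39 + 121 + 216 + 326 + 542).

1244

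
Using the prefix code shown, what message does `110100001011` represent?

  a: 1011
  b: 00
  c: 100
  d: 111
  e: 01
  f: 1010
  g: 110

gcba

Read left to right; each codeword is recognised as soon as it completes (prefix code):
  110→g | 100→c | 00→b | 1011→a
Decoded message: gcba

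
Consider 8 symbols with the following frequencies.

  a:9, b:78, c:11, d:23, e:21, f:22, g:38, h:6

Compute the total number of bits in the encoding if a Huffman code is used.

Build the Huffman tree bottom-up:
merge h(6) and a(9): 15
merge c(11) and 15: 26
merge e(21) and f(22): 43
merge d(23) and 26: 49
merge g(38) and 43: 81
merge 49 and b(78): 127
merge 81 and 127: 208
Total encoded bits = sum of merged weights = 15 + 26 + 43 + 49 + 81 + 127 + 208 = 549.

549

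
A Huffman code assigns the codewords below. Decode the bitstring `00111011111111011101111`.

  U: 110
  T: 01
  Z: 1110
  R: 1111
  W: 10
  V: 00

VZRRTUR

Read left to right; each codeword is recognised as soon as it completes (prefix code):
  00→V | 1110→Z | 1111→R | 1111→R | 01→T | 110→U | 1111→R
Decoded message: VZRRTUR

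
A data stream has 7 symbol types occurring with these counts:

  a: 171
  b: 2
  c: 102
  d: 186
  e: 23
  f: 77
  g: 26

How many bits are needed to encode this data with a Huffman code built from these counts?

1378

Merge the two smallest weights repeatedly:
merge b(2) and e(23): 25
merge 25 and g(26): 51
merge 51 and f(77): 128
merge c(102) and 128: 230
merge a(171) and d(186): 357
merge 230 and 357: 587
Each symbol's bit-cost is frequency × depth; summing gives 1378 bits (equivalently 25 + 51 + 128 + 230 + 357 + 587).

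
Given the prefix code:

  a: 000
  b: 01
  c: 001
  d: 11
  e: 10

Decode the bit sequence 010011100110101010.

Read left to right; each codeword is recognised as soon as it completes (prefix code):
  01→b | 001→c | 11→d | 001→c | 10→e | 10→e | 10→e | 10→e
Decoded message: bcdceeee

bcdceeee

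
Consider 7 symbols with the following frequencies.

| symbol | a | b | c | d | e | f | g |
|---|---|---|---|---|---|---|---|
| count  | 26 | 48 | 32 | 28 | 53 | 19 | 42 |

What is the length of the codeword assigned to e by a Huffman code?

Build the tree from the bottom:
f(19) + a(26) → 45
d(28) + c(32) → 60
g(42) + 45 → 87
b(48) + e(53) → 101
60 + 87 → 147
101 + 147 → 248
e sits 2 levels below the root, so its codeword is 2 bits.

2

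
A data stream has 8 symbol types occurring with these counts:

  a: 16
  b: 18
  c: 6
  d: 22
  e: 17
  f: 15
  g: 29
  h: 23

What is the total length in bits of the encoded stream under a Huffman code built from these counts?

Build the Huffman tree bottom-up:
merge c(6) and f(15): 21
merge a(16) and e(17): 33
merge b(18) and 21: 39
merge d(22) and h(23): 45
merge g(29) and 33: 62
merge 39 and 45: 84
merge 62 and 84: 146
Total encoded bits = sum of merged weights = 21 + 33 + 39 + 45 + 62 + 84 + 146 = 430.

430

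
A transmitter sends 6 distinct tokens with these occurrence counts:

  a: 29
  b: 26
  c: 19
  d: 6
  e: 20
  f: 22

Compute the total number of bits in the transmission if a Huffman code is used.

Greedily combine the two least-frequent nodes:
d(6) + c(19) → 25
e(20) + f(22) → 42
25 + b(26) → 51
a(29) + 42 → 71
51 + 71 → 122
Each symbol's bit-cost is frequency × depth; summing gives 311 bits (equivalently 25 + 42 + 51 + 71 + 122).

311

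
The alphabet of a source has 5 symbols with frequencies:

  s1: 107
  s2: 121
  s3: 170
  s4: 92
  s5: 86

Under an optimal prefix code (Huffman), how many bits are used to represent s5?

Build the tree from the bottom:
merge s5(86) and s4(92): 178
merge s1(107) and s2(121): 228
merge s3(170) and 178: 348
merge 228 and 348: 576
s5's leaf is at depth 3, giving a 3-bit codeword.

3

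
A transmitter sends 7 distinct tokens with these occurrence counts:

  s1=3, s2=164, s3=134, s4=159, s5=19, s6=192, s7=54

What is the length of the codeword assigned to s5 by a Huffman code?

Build the tree from the bottom:
merge s1(3) and s5(19): 22
merge 22 and s7(54): 76
merge 76 and s3(134): 210
merge s4(159) and s2(164): 323
merge s6(192) and 210: 402
merge 323 and 402: 725
s5's leaf is at depth 5, giving a 5-bit codeword.

5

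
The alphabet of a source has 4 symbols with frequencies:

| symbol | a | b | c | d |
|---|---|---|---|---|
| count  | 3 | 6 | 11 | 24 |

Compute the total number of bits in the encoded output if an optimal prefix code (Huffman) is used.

73

Build the Huffman tree bottom-up:
a(3) + b(6) → 9
9 + c(11) → 20
20 + d(24) → 44
The encoded length is the sum of every internal node's weight: 9 + 20 + 44 = 73 bits.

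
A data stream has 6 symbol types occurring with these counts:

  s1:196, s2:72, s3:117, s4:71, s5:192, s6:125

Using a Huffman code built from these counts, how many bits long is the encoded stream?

Merge the two smallest weights repeatedly:
combine s4(71), s2(72) → 143
combine s3(117), s6(125) → 242
combine 143, s5(192) → 335
combine s1(196), 242 → 438
combine 335, 438 → 773
The encoded length is the sum of every internal node's weight: 143 + 242 + 335 + 438 + 773 = 1931 bits.

1931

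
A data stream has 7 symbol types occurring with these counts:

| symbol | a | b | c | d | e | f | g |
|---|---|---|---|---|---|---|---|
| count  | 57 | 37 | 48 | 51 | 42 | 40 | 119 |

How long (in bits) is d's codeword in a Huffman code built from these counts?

3

Huffman merges, smallest pair first:
merge b(37) and f(40): 77
merge e(42) and c(48): 90
merge d(51) and a(57): 108
merge 77 and 90: 167
merge 108 and g(119): 227
merge 167 and 227: 394
d sits 3 levels below the root, so its codeword is 3 bits.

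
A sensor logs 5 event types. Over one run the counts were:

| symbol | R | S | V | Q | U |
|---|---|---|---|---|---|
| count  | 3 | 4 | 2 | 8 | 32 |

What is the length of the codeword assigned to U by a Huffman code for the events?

1

Huffman merges, smallest pair first:
combine V(2), R(3) → 5
combine S(4), 5 → 9
combine Q(8), 9 → 17
combine 17, U(32) → 49
U is a child of the root — depth 1, so its codeword is a single bit.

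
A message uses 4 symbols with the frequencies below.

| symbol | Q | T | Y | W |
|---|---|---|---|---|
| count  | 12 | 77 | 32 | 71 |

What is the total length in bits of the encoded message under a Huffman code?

Merge the two smallest weights repeatedly:
Q(12) + Y(32) → 44
44 + W(71) → 115
T(77) + 115 → 192
Each symbol's bit-cost is frequency × depth; summing gives 351 bits (equivalently 44 + 115 + 192).

351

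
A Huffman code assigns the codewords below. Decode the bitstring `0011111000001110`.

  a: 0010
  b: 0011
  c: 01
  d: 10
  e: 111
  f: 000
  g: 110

befbd

Read left to right; each codeword is recognised as soon as it completes (prefix code):
  0011→b | 111→e | 000→f | 0011→b | 10→d
Decoded message: befbd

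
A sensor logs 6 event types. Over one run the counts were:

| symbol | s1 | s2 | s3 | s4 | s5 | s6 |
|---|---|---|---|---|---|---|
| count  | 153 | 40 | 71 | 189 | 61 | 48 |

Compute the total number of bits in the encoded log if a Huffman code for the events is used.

Build the Huffman tree bottom-up:
merge s2(40) and s6(48): 88
merge s5(61) and s3(71): 132
merge 88 and 132: 220
merge s1(153) and s4(189): 342
merge 220 and 342: 562
Each symbol's bit-cost is frequency × depth; summing gives 1344 bits (equivalently 88 + 132 + 220 + 342 + 562).

1344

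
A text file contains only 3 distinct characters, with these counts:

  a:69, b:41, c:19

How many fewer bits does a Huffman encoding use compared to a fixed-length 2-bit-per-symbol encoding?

69

Fixed-length: 2 bits × 129 symbols = 258 bits.
Huffman merges:
c(19) + b(41) → 60
60 + a(69) → 129
Huffman total = 60 + 129 = 189 bits.
Saving = 258 − 189 = 69 bits.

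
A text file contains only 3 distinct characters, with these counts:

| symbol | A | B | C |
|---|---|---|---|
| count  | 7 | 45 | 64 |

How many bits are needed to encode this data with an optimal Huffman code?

Build the Huffman tree bottom-up:
combine A(7), B(45) → 52
combine 52, C(64) → 116
The encoded length is the sum of every internal node's weight: 52 + 116 = 168 bits.

168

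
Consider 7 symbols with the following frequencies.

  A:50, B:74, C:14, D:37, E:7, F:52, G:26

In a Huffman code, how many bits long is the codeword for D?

Build the tree from the bottom:
combine E(7), C(14) → 21
combine 21, G(26) → 47
combine D(37), 47 → 84
combine A(50), F(52) → 102
combine B(74), 84 → 158
combine 102, 158 → 260
D sits 3 levels below the root, so its codeword is 3 bits.

3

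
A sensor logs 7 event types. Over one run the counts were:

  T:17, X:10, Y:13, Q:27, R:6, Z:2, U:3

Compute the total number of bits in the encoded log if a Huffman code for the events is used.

193

Build the Huffman tree bottom-up:
Z(2) + U(3) → 5
5 + R(6) → 11
X(10) + 11 → 21
Y(13) + T(17) → 30
21 + Q(27) → 48
30 + 48 → 78
Each symbol's bit-cost is frequency × depth; summing gives 193 bits (equivalently 5 + 11 + 21 + 30 + 48 + 78).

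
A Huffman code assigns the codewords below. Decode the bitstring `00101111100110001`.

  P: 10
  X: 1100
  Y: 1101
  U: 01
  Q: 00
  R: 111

Read left to right; each codeword is recognised as soon as it completes (prefix code):
  00→Q | 10→P | 111→R | 1100→X | 1100→X | 01→U
Decoded message: QPRXXU

QPRXXU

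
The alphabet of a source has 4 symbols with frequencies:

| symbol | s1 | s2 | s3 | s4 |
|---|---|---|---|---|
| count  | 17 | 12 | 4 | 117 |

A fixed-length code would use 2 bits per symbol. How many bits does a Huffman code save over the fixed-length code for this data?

101

Fixed-length: 2 bits × 150 symbols = 300 bits.
Huffman merges:
combine s3(4), s2(12) → 16
combine 16, s1(17) → 33
combine 33, s4(117) → 150
Huffman total = 16 + 33 + 150 = 199 bits.
Saving = 300 − 199 = 101 bits.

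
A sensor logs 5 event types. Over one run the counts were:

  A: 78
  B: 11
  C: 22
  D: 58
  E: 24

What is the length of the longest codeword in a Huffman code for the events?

Merge the two lowest-weight nodes at each step:
merge B(11) and C(22): 33
merge E(24) and 33: 57
merge 57 and D(58): 115
merge A(78) and 115: 193
The first pair merged (B, C) ends up deepest, at depth 4.

4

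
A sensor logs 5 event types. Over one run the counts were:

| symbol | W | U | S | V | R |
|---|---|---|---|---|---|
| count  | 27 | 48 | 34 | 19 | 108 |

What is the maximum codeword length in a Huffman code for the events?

Merge the two lowest-weight nodes at each step:
merge V(19) and W(27): 46
merge S(34) and 46: 80
merge U(48) and 80: 128
merge R(108) and 128: 236
The rarest symbols sit at the bottom; the longest codeword is 4 bits.

4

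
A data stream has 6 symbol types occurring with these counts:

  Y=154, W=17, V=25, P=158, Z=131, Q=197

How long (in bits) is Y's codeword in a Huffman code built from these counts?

2

Repeatedly merge the two smallest:
combine W(17), V(25) → 42
combine 42, Z(131) → 173
combine Y(154), P(158) → 312
combine 173, Q(197) → 370
combine 312, 370 → 682
The subtree containing Y is merged 2 times, so code length = 2.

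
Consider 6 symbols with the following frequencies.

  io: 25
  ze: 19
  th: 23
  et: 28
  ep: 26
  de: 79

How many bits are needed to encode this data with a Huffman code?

Merge the two smallest weights repeatedly:
combine ze(19), th(23) → 42
combine io(25), ep(26) → 51
combine et(28), 42 → 70
combine 51, 70 → 121
combine de(79), 121 → 200
Total encoded bits = sum of merged weights = 42 + 51 + 70 + 121 + 200 = 484.

484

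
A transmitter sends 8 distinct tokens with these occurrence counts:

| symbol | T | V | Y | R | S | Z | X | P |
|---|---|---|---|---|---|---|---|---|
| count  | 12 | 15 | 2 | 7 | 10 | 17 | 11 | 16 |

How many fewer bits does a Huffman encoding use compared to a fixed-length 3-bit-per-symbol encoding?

Fixed-length: 3 bits × 90 symbols = 270 bits.
Huffman merges:
Y(2) + R(7) → 9
9 + S(10) → 19
X(11) + T(12) → 23
V(15) + P(16) → 31
Z(17) + 19 → 36
23 + 31 → 54
36 + 54 → 90
Huffman total = 9 + 19 + 23 + 31 + 36 + 54 + 90 = 262 bits.
Saving = 270 − 262 = 8 bits.

8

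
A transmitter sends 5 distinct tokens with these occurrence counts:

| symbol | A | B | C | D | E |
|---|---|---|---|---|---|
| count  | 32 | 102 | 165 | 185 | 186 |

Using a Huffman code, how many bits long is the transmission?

Build the Huffman tree bottom-up:
merge A(32) and B(102): 134
merge 134 and C(165): 299
merge D(185) and E(186): 371
merge 299 and 371: 670
The encoded length is the sum of every internal node's weight: 134 + 299 + 371 + 670 = 1474 bits.

1474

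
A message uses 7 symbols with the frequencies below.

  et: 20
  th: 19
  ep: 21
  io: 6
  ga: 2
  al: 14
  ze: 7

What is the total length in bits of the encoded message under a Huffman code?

230

Build the Huffman tree bottom-up:
merge ga(2) and io(6): 8
merge ze(7) and 8: 15
merge al(14) and 15: 29
merge th(19) and et(20): 39
merge ep(21) and 29: 50
merge 39 and 50: 89
The encoded length is the sum of every internal node's weight: 8 + 15 + 29 + 39 + 50 + 89 = 230 bits.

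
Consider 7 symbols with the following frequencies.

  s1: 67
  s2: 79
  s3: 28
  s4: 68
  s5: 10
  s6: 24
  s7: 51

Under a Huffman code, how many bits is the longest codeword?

5

Merge the two lowest-weight nodes at each step:
combine s5(10), s6(24) → 34
combine s3(28), 34 → 62
combine s7(51), 62 → 113
combine s1(67), s4(68) → 135
combine s2(79), 113 → 192
combine 135, 192 → 327
The first pair merged (s5, s6) ends up deepest, at depth 5.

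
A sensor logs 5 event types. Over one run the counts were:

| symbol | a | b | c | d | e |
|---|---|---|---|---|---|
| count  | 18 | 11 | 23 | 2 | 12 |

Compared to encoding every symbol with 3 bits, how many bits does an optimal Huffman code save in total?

53

Fixed-length: 3 bits × 66 symbols = 198 bits.
Huffman merges:
d(2) + b(11) → 13
e(12) + 13 → 25
a(18) + c(23) → 41
25 + 41 → 66
Huffman total = 13 + 25 + 41 + 66 = 145 bits.
Saving = 198 − 145 = 53 bits.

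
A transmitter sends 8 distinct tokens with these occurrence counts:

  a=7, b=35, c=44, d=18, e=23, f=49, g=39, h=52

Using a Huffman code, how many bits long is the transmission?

773

Merge the two smallest weights repeatedly:
combine a(7), d(18) → 25
combine e(23), 25 → 48
combine b(35), g(39) → 74
combine c(44), 48 → 92
combine f(49), h(52) → 101
combine 74, 92 → 166
combine 101, 166 → 267
Each symbol's bit-cost is frequency × depth; summing gives 773 bits (equivalently 25 + 48 + 74 + 92 + 101 + 166 + 267).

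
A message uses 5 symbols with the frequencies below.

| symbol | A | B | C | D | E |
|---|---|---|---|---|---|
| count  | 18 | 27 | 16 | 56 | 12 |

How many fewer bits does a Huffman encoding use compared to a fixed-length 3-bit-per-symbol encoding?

112

Fixed-length: 3 bits × 129 symbols = 387 bits.
Huffman merges:
E(12) + C(16) → 28
A(18) + B(27) → 45
28 + 45 → 73
D(56) + 73 → 129
Huffman total = 28 + 45 + 73 + 129 = 275 bits.
Saving = 387 − 275 = 112 bits.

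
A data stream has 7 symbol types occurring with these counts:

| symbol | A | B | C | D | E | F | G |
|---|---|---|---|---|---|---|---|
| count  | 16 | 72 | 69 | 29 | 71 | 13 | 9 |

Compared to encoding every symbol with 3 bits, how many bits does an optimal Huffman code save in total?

Fixed-length: 3 bits × 279 symbols = 837 bits.
Huffman merges:
combine G(9), F(13) → 22
combine A(16), 22 → 38
combine D(29), 38 → 67
combine 67, C(69) → 136
combine E(71), B(72) → 143
combine 136, 143 → 279
Huffman total = 22 + 38 + 67 + 136 + 143 + 279 = 685 bits.
Saving = 837 − 685 = 152 bits.

152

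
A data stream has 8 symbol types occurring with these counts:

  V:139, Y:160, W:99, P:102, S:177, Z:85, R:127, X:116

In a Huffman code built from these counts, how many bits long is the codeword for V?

3

Repeatedly merge the two smallest:
combine Z(85), W(99) → 184
combine P(102), X(116) → 218
combine R(127), V(139) → 266
combine Y(160), S(177) → 337
combine 184, 218 → 402
combine 266, 337 → 603
combine 402, 603 → 1005
The subtree containing V is merged 3 times, so code length = 3.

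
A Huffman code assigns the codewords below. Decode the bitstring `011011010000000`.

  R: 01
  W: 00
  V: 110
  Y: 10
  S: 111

RYVYWWW

Read left to right; each codeword is recognised as soon as it completes (prefix code):
  01→R | 10→Y | 110→V | 10→Y | 00→W | 00→W | 00→W
Decoded message: RYVYWWW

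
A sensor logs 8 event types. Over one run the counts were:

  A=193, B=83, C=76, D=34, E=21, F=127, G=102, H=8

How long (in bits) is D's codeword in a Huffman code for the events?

4

Repeatedly merge the two smallest:
combine H(8), E(21) → 29
combine 29, D(34) → 63
combine 63, C(76) → 139
combine B(83), G(102) → 185
combine F(127), 139 → 266
combine 185, A(193) → 378
combine 266, 378 → 644
D sits 4 levels below the root, so its codeword is 4 bits.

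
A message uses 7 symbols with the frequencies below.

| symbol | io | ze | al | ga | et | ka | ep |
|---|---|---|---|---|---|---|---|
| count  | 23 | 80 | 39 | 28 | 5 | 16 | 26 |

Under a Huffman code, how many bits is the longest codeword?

4

Merge the two lowest-weight nodes at each step:
combine et(5), ka(16) → 21
combine 21, io(23) → 44
combine ep(26), ga(28) → 54
combine al(39), 44 → 83
combine 54, ze(80) → 134
combine 83, 134 → 217
Maximum depth reached is 4.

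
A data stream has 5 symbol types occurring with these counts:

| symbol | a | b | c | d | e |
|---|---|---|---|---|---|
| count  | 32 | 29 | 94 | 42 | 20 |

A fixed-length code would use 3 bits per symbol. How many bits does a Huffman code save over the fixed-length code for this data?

188

Fixed-length: 3 bits × 217 symbols = 651 bits.
Huffman merges:
combine e(20), b(29) → 49
combine a(32), d(42) → 74
combine 49, 74 → 123
combine c(94), 123 → 217
Huffman total = 49 + 74 + 123 + 217 = 463 bits.
Saving = 651 − 463 = 188 bits.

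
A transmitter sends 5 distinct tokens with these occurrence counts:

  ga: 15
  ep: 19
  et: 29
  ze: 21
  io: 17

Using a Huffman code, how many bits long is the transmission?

Merge the two smallest weights repeatedly:
combine ga(15), io(17) → 32
combine ep(19), ze(21) → 40
combine et(29), 32 → 61
combine 40, 61 → 101
The encoded length is the sum of every internal node's weight: 32 + 40 + 61 + 101 = 234 bits.

234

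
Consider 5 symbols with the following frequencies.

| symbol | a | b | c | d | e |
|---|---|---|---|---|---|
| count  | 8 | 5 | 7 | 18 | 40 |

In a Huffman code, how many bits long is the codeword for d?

2

Build the tree from the bottom:
b(5) + c(7) → 12
a(8) + 12 → 20
d(18) + 20 → 38
38 + e(40) → 78
d sits 2 levels below the root, so its codeword is 2 bits.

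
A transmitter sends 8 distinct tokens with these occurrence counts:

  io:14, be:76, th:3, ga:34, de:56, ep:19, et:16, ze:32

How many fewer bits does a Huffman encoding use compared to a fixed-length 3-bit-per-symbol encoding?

82

Fixed-length: 3 bits × 250 symbols = 750 bits.
Huffman merges:
th(3) + io(14) → 17
et(16) + 17 → 33
ep(19) + ze(32) → 51
33 + ga(34) → 67
51 + de(56) → 107
67 + be(76) → 143
107 + 143 → 250
Huffman total = 17 + 33 + 51 + 67 + 107 + 143 + 250 = 668 bits.
Saving = 750 − 668 = 82 bits.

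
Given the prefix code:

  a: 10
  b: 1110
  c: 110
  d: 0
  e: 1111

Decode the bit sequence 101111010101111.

Read left to right; each codeword is recognised as soon as it completes (prefix code):
  10→a | 1111→e | 0→d | 10→a | 10→a | 1111→e
Decoded message: aedaae

aedaae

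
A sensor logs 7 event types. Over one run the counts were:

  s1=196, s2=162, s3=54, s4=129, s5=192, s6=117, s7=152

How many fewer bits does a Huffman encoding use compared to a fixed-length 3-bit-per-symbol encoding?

Fixed-length: 3 bits × 1002 symbols = 3006 bits.
Huffman merges:
combine s3(54), s6(117) → 171
combine s4(129), s7(152) → 281
combine s2(162), 171 → 333
combine s5(192), s1(196) → 388
combine 281, 333 → 614
combine 388, 614 → 1002
Huffman total = 171 + 281 + 333 + 388 + 614 + 1002 = 2789 bits.
Saving = 3006 − 2789 = 217 bits.

217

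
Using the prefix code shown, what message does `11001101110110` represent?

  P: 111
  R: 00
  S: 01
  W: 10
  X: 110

Read left to right; each codeword is recognised as soon as it completes (prefix code):
  110→X | 01→S | 10→W | 111→P | 01→S | 10→W
Decoded message: XSWPSW

XSWPSW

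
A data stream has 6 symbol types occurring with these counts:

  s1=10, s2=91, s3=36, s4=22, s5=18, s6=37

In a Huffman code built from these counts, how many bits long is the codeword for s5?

4

Huffman merges, smallest pair first:
combine s1(10), s5(18) → 28
combine s4(22), 28 → 50
combine s3(36), s6(37) → 73
combine 50, 73 → 123
combine s2(91), 123 → 214
The subtree containing s5 is merged 4 times, so code length = 4.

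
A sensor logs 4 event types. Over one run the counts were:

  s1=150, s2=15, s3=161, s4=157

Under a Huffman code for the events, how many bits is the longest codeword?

Merge the two lowest-weight nodes at each step:
s2(15) + s1(150) → 165
s4(157) + s3(161) → 318
165 + 318 → 483
Maximum depth reached is 2.

2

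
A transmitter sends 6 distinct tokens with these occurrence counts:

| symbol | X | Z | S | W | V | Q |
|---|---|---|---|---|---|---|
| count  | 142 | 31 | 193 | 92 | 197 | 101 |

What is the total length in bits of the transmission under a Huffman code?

1859

Greedily combine the two least-frequent nodes:
merge Z(31) and W(92): 123
merge Q(101) and 123: 224
merge X(142) and S(193): 335
merge V(197) and 224: 421
merge 335 and 421: 756
The encoded length is the sum of every internal node's weight: 123 + 224 + 335 + 421 + 756 = 1859 bits.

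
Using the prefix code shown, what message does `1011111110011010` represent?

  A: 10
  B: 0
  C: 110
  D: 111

ADDABCA

Read left to right; each codeword is recognised as soon as it completes (prefix code):
  10→A | 111→D | 111→D | 10→A | 0→B | 110→C | 10→A
Decoded message: ADDABCA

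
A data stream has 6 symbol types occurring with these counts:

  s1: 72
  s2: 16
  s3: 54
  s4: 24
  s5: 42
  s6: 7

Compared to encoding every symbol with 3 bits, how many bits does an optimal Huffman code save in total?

Fixed-length: 3 bits × 215 symbols = 645 bits.
Huffman merges:
combine s6(7), s2(16) → 23
combine 23, s4(24) → 47
combine s5(42), 47 → 89
combine s3(54), s1(72) → 126
combine 89, 126 → 215
Huffman total = 23 + 47 + 89 + 126 + 215 = 500 bits.
Saving = 645 − 500 = 145 bits.

145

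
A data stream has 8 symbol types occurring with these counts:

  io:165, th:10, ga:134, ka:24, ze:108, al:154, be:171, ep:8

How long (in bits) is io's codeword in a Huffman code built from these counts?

2

Huffman merges, smallest pair first:
merge ep(8) and th(10): 18
merge 18 and ka(24): 42
merge 42 and ze(108): 150
merge ga(134) and 150: 284
merge al(154) and io(165): 319
merge be(171) and 284: 455
merge 319 and 455: 774
io's leaf is at depth 2, giving a 2-bit codeword.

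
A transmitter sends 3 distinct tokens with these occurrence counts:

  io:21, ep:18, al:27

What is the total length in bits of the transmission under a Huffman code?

105

Greedily combine the two least-frequent nodes:
ep(18) + io(21) → 39
al(27) + 39 → 66
The encoded length is the sum of every internal node's weight: 39 + 66 = 105 bits.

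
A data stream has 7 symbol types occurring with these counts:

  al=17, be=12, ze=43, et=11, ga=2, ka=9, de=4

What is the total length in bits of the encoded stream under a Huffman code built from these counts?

Merge the two smallest weights repeatedly:
combine ga(2), de(4) → 6
combine 6, ka(9) → 15
combine et(11), be(12) → 23
combine 15, al(17) → 32
combine 23, 32 → 55
combine ze(43), 55 → 98
Each symbol's bit-cost is frequency × depth; summing gives 229 bits (equivalently 6 + 15 + 23 + 32 + 55 + 98).

229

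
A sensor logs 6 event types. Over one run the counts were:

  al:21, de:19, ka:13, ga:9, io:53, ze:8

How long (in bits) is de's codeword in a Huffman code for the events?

3

Build the tree from the bottom:
ze(8) + ga(9) → 17
ka(13) + 17 → 30
de(19) + al(21) → 40
30 + 40 → 70
io(53) + 70 → 123
de sits 3 levels below the root, so its codeword is 3 bits.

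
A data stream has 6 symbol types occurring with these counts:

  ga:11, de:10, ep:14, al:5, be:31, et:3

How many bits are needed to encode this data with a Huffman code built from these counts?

168

Merge the two smallest weights repeatedly:
et(3) + al(5) → 8
8 + de(10) → 18
ga(11) + ep(14) → 25
18 + 25 → 43
be(31) + 43 → 74
Total encoded bits = sum of merged weights = 8 + 18 + 25 + 43 + 74 = 168.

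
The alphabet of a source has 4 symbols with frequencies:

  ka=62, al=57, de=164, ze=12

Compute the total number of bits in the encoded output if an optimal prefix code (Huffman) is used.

Greedily combine the two least-frequent nodes:
combine ze(12), al(57) → 69
combine ka(62), 69 → 131
combine 131, de(164) → 295
Total encoded bits = sum of merged weights = 69 + 131 + 295 = 495.

495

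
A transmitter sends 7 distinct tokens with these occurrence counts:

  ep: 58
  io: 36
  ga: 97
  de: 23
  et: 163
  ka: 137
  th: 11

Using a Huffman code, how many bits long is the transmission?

1282

Greedily combine the two least-frequent nodes:
th(11) + de(23) → 34
34 + io(36) → 70
ep(58) + 70 → 128
ga(97) + 128 → 225
ka(137) + et(163) → 300
225 + 300 → 525
Each symbol's bit-cost is frequency × depth; summing gives 1282 bits (equivalently 34 + 70 + 128 + 225 + 300 + 525).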